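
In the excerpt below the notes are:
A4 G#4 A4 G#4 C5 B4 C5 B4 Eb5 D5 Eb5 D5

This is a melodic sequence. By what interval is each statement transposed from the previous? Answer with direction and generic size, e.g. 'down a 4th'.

up a 3rd

The 4-note cells begin on A4, C5, Eb5 — each up a 3rd from the last.
A4 to C5 is up a 3rd.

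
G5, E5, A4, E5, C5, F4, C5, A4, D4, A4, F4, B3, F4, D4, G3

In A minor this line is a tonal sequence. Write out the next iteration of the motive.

Unit = 3 notes; the statements start on G5, E5, C5, A4, F4, moving down a 3rd each time.
So cell 6 is D4 B3 E3.

D4 B3 E3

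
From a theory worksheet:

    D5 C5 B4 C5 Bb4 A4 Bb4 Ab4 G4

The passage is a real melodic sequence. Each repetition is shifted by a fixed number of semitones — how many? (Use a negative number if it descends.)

-2

With a 3-note motive the entries are D5, C5, Bb4, each down a 2nd from the previous.
D5→C5 is 72 − 74 = -2 semitones.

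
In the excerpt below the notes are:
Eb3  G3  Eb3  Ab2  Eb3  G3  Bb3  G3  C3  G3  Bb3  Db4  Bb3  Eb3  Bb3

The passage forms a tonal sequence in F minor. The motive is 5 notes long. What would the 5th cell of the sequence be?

With a 5-note motive the entries are Eb3, G3, Bb3, each up a 3rd from the previous.
Extending up a 3rd: Db4 → F4.
Statement 5 starts on F4 and keeps the same diatonic contour: F4 Ab4 F4 Bb3 F4.

F4 Ab4 F4 Bb3 F4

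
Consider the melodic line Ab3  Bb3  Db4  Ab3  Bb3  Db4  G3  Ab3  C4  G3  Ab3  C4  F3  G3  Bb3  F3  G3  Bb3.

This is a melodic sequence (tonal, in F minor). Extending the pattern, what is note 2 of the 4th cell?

The unit is 6 notes. Position-2 pitches of the 3 shown cells: Bb3, Ab3, G3.
From G3, down a 2nd gives F3.

F3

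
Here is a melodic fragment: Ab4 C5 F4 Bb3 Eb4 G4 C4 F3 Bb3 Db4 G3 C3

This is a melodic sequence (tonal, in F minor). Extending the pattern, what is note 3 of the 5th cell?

With 4-note cells, note 3 of each statement runs F4, C4, G3.
Carrying that down a 4th forward: Db3 → Ab2.

Ab2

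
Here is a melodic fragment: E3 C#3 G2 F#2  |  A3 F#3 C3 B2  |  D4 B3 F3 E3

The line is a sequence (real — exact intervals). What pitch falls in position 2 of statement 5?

The unit is 4 notes. Position-2 pitches of the 3 shown cells: C#3, F#3, B3.
Carrying that up a 4th forward: E4 → A4.

A4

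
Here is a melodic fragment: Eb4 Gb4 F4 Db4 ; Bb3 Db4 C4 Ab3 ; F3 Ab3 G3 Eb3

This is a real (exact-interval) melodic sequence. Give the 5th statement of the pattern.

Taking 4-note groups, the heads are Eb4, Bb3, F3: the pattern moves down a 4th.
Extending down a 4th: C3 → G2.
From G2 the exact shape gives G2 Bb2 A2 F2.

G2 Bb2 A2 F2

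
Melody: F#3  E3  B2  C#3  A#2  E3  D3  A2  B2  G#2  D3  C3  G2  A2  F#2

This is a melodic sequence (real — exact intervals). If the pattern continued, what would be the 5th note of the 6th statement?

C2

The unit is 5 notes. Position-5 pitches of the 3 shown cells: A#2, G#2, F#2.
Extending down a 2nd: E2 → D2 → C2.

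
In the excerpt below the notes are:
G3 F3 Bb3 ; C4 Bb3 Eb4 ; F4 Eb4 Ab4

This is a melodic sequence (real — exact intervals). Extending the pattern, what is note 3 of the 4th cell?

Db5

With 3-note cells, note 3 of each statement runs Bb3, Eb4, Ab4.
One more up a 4th gives Db5.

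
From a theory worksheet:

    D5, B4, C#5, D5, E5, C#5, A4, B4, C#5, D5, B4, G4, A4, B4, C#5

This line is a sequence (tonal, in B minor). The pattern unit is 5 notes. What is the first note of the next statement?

A4

The 5-note cells begin on D5, C#5, B4 — each down a 2nd from the last.
The next head, down a 2nd from B4, is A4.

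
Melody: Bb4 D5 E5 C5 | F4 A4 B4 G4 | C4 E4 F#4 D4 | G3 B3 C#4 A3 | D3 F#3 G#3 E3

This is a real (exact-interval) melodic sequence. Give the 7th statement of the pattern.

Taking 4-note groups, the heads are Bb4, F4, C4, G3, D3: the pattern moves down a 4th.
Extending down a 4th: A2 → E2.
So cell 7 is E2 G#2 A#2 F#2.

E2 G#2 A#2 F#2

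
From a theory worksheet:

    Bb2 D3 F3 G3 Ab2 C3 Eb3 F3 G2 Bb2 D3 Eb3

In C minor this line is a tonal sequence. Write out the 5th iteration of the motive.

Taking 4-note groups, the heads are Bb2, Ab2, G2: the pattern moves down a 2nd.
Continuing the starts: F2 → Eb2.
So cell 5 is Eb2 G2 Bb2 C3.

Eb2 G2 Bb2 C3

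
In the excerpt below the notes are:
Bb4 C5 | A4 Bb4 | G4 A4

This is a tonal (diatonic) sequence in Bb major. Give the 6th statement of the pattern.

Taking 2-note groups, the heads are Bb4, A4, G4: the pattern moves down a 2nd.
Extending down a 2nd: F4 → Eb4 → D4.
So cell 6 is D4 Eb4.

D4 Eb4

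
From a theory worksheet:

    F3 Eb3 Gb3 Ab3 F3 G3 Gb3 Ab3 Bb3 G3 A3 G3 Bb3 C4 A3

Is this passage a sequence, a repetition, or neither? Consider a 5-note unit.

Note 2 of cell 2 is Gb3; if this were a sequence it would be F3. No unit length gives a consistent transposition pattern.

neither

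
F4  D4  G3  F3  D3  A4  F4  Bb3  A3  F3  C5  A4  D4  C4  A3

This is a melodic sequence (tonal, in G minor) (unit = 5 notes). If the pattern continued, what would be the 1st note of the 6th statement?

Bb5

The unit is 5 notes. Position-1 pitches of the 3 shown cells: F4, A4, C5.
Carrying that up a 3rd forward: Eb5 → G5 → Bb5.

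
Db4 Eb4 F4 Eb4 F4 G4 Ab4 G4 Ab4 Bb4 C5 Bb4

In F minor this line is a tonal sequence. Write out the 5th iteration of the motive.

Eb5 F5 G5 F5

Taking 4-note groups, the heads are Db4, F4, Ab4: the pattern moves up a 3rd.
Carrying on: C5 → Eb5.
Statement 5 starts on Eb5 and keeps the same diatonic contour: Eb5 F5 G5 F5.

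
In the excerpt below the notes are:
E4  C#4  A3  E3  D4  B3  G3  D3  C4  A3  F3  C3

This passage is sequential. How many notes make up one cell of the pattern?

Try groups of 4 (3 cells in 12 notes):
E4 C#4 A3 E3 | D4 B3 G3 D3 | C4 A3 F3 C3
Every group is a transposition down a 2nd of the one before; no shorter unit works.

4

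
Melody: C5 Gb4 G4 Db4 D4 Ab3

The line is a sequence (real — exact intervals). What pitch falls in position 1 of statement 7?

F#2

The unit is 2 notes. Position-1 pitches of the 3 shown cells: C5, G4, D4.
Each moves down a 4th. Continuing: A3 → E3 → B2 → F#2.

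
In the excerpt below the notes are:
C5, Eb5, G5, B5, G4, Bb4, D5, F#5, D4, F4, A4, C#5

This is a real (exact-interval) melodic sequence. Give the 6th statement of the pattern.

With a 4-note motive the entries are C5, G4, D4, each down a 4th from the previous.
Extending down a 4th: A3 → E3 → B2.
From B2 the exact shape gives B2 D3 F#3 A#3.

B2 D3 F#3 A#3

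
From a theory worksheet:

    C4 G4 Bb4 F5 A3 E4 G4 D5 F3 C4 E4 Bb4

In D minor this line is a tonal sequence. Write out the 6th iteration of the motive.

With a 4-note motive the entries are C4, A3, F3, each down a 3rd from the previous.
Continuing the starts: D3 → Bb2 → G2.
Statement 6 starts on G2 and keeps the same diatonic contour: G2 D3 F3 C4.

G2 D3 F3 C4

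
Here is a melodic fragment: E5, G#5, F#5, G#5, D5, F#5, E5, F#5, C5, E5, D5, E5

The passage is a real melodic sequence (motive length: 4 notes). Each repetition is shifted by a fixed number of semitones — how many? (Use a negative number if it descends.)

-2

The 4-note cells begin on E5, D5, C5 — each down a 2nd from the last.
E5 to D5 spans -2 semitones.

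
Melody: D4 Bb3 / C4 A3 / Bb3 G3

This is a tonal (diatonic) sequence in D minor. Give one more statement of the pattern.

A3 F3

With a 2-note motive the entries are D4, C4, Bb3, each down a 2nd from the previous.
From A3 the diatonic shape gives A3 F3.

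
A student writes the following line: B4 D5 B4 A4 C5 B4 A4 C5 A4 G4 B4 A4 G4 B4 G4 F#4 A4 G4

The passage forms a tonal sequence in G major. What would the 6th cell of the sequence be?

D4 F#4 D4 C4 E4 D4

Unit = 6 notes; the statements start on B4, A4, G4, moving down a 2nd each time.
Extending down a 2nd: F#4 → E4 → D4.
Statement 6 starts on D4 and keeps the same diatonic contour: D4 F#4 D4 C4 E4 D4.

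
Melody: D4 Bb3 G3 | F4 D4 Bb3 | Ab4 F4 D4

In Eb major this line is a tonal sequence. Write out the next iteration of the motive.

C5 Ab4 F4

Unit = 3 notes; the statements start on D4, F4, Ab4, moving up a 3rd each time.
So cell 4 is C5 Ab4 F4.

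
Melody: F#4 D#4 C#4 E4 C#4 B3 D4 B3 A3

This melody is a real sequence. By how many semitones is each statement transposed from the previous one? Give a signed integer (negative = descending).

The 3-note cells begin on F#4, E4, D4 — each down a 2nd from the last.
F#4→E4 is 64 − 66 = -2 semitones.

-2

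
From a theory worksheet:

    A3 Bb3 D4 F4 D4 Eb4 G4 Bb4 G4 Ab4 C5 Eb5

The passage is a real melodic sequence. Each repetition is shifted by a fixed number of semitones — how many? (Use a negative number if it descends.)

5

Taking 4-note groups, the heads are A3, D4, G4: the pattern moves up a 4th.
A3→D4 is 62 − 57 = 5 semitones.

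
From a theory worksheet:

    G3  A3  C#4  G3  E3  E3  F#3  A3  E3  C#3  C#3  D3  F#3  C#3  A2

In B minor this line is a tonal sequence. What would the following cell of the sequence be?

A2 B2 D3 A2 F#2

With a 5-note motive the entries are G3, E3, C#3, each down a 3rd from the previous.
From A2 the diatonic shape gives A2 B2 D3 A2 F#2.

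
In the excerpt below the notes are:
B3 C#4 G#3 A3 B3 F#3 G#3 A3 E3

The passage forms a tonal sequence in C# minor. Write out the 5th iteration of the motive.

E3 F#3 C#3

Unit = 3 notes; the statements start on B3, A3, G#3, moving down a 2nd each time.
Continuing the starts: F#3 → E3.
Statement 5 starts on E3 and keeps the same diatonic contour: E3 F#3 C#3.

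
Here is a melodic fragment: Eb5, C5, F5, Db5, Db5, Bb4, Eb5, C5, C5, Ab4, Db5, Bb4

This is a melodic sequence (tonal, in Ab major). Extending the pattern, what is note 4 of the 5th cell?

G4

Grouping in 4s, the 4th note of each cell is Db5, C5, Bb4.
Carrying that down a 2nd forward: Ab4 → G4.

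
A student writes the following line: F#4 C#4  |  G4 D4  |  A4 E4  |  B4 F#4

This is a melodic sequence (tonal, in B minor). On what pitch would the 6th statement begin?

With a 2-note motive the entries are F#4, G4, A4, B4, each up a 2nd from the previous.
Continuing: C#5 → D5. Statement 6 starts on D5.

D5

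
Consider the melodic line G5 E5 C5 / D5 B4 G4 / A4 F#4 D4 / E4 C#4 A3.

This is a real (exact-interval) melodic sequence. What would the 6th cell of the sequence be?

With a 3-note motive the entries are G5, D5, A4, E4, each down a 4th from the previous.
Carrying on: B3 → F#3.
So cell 6 is F#3 D#3 B2.

F#3 D#3 B2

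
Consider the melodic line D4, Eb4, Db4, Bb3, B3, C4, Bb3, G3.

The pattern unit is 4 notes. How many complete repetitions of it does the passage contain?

8 notes in groups of 4 gives 8/4 = 2 statements.
Starts: D4, B3 — each down a 3rd.

2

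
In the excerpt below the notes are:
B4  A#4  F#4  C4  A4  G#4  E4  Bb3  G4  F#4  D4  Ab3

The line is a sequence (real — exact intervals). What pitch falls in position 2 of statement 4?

E4

The unit is 4 notes. Position-2 pitches of the 3 shown cells: A#4, G#4, F#4.
Each moves down a 2nd; the next is E4.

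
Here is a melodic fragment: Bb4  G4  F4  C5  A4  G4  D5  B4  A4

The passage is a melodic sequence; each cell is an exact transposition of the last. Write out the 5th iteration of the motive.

F#5 D#5 C#5

The 3-note cells begin on Bb4, C5, D5 — each up a 2nd from the last.
Continuing the starts: E5 → F#5.
From F#5 the exact shape gives F#5 D#5 C#5.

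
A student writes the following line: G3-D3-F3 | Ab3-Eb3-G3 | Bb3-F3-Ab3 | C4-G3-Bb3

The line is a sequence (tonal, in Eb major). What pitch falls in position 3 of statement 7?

Eb4

Grouping in 3s, the 3rd note of each cell is F3, G3, Ab3, Bb3.
Carrying that up a 2nd forward: C4 → D4 → Eb4.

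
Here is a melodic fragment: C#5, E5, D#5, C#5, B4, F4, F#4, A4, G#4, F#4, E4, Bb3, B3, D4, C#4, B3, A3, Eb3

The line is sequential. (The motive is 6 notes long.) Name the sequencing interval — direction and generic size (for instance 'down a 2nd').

down a 5th

Unit = 6 notes; the statements start on C#5, F#4, B3, moving down a 5th each time.
C#5 to F#4 is down a 5th.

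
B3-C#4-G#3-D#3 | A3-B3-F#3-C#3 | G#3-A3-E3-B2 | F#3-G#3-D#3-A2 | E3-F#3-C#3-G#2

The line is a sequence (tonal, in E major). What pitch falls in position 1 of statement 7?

Grouping in 4s, the 1st note of each cell is B3, A3, G#3, F#3, E3.
Extending down a 2nd: D#3 → C#3.

C#3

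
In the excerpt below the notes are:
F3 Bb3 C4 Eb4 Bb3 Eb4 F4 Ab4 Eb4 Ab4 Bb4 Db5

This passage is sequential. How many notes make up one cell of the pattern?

There are 12 notes; a 4-note unit gives 3 cells:
F3 Bb3 C4 Eb4 | Bb3 Eb4 F4 Ab4 | Eb4 Ab4 Bb4 Db5
Each cell is the previous one up a 4th — so the unit is 4 notes.

4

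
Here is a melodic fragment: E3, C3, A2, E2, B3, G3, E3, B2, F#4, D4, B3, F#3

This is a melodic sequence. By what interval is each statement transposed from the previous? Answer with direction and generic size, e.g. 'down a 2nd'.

Unit = 4 notes; the statements start on E3, B3, F#4, moving up a 5th each time.
E3 to B3 is up a 5th.

up a 5th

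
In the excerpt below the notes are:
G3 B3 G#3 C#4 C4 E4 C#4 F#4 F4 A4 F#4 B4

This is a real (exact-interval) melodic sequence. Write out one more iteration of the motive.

With a 4-note motive the entries are G3, C4, F4, each up a 4th from the previous.
So cell 4 is Bb4 D5 B4 E5.

Bb4 D5 B4 E5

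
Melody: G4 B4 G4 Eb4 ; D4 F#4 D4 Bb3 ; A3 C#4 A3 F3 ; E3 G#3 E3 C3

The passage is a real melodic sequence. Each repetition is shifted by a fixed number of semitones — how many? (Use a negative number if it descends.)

-5

The 4-note cells begin on G4, D4, A3, E3 — each down a 4th from the last.
Counting half-steps from G4 to D4: -5.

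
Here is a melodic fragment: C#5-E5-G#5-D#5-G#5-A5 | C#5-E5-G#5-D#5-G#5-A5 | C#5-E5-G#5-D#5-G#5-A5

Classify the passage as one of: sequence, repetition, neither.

Each 6-note cell is identical (C#5 E5 G#5 D#5 G#5 A5), restated at the same pitch.

repetition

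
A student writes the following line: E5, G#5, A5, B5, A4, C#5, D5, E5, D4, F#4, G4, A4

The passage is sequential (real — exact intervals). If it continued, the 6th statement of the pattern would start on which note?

Unit = 4 notes; the statements start on E5, A4, D4, moving down a 5th each time.
Extending the heads down a 5th: G3 → C3 → F2.

F2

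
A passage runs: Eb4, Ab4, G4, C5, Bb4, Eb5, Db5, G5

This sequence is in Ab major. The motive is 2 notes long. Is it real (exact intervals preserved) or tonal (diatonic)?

Every note is diatonic to Ab major.
Cell 1 has +5 semitones from note 1 to 2, but cell 4 has +6 — the interval quality changes while the contour stays the same, which is the hallmark of a tonal sequence.

tonal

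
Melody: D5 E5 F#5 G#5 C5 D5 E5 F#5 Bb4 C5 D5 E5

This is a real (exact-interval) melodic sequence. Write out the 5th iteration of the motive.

Gb4 Ab4 Bb4 C5

Taking 4-note groups, the heads are D5, C5, Bb4: the pattern moves down a 2nd.
Carrying on: Ab4 → Gb4.
From Gb4 the exact shape gives Gb4 Ab4 Bb4 C5.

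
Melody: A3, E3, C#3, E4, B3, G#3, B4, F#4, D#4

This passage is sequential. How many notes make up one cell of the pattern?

There are 9 notes; a 3-note unit gives 3 cells:
A3 E3 C#3 | E4 B3 G#3 | B4 F#4 D#4
Every group is a transposition up a 5th of the one before; no shorter unit works.

3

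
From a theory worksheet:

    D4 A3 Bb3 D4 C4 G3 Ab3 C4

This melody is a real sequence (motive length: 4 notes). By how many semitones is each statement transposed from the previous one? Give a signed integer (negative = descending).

Taking 4-note groups, the heads are D4, C4: the pattern moves down a 2nd.
D4 to C4 spans -2 semitones.

-2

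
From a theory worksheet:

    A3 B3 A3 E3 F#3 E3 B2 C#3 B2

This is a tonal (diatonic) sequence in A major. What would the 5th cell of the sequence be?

C#2 D2 C#2

Unit = 3 notes; the statements start on A3, E3, B2, moving down a 4th each time.
Extending down a 4th: F#2 → C#2.
From C#2 the diatonic shape gives C#2 D2 C#2.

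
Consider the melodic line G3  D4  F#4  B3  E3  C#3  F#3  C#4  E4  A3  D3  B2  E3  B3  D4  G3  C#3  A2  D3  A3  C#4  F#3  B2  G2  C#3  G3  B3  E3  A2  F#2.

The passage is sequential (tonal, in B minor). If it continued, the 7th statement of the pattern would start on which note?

A2

With a 6-note motive the entries are G3, F#3, E3, D3, C#3, each down a 2nd from the previous.
Extending the heads down a 2nd: B2 → A2.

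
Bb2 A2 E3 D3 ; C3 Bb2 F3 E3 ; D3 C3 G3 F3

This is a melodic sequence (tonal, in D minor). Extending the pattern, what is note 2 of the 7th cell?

G3

The unit is 4 notes. Position-2 pitches of the 3 shown cells: A2, Bb2, C3.
Each moves up a 2nd. Continuing: D3 → E3 → F3 → G3.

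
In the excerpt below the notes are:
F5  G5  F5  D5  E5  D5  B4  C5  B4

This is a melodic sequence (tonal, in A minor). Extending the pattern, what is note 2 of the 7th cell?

Grouping in 3s, the 2nd note of each cell is G5, E5, C5.
Carrying that down a 3rd forward: A4 → F4 → D4 → B3.

B3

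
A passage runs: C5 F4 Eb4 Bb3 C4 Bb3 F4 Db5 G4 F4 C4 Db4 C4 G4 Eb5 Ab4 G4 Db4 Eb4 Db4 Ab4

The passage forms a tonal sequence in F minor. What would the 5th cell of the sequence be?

With a 7-note motive the entries are C5, Db5, Eb5, each up a 2nd from the previous.
Carrying on: F5 → G5.
From G5 the diatonic shape gives G5 C5 Bb4 F4 G4 F4 C5.

G5 C5 Bb4 F4 G4 F4 C5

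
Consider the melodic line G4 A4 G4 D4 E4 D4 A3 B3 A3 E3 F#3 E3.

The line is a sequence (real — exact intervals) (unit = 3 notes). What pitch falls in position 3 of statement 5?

B2

The unit is 3 notes. Position-3 pitches of the 4 shown cells: G4, D4, A3, E3.
From E3, down a 4th gives B2.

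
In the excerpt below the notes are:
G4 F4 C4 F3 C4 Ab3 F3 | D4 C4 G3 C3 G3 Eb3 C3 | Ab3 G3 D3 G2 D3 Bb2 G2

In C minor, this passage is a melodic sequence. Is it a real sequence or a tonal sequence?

tonal

Every note is diatonic to C minor.
Cell 1 has -2 semitones from note 1 to 2, but cell 3 has -1 — the interval quality changes while the contour stays the same, which is the hallmark of a tonal sequence.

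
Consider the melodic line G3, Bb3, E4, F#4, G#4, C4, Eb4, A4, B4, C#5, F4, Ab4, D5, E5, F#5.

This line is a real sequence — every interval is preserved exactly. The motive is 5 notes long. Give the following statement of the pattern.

Bb4 Db5 G5 A5 B5

Unit = 5 notes; the statements start on G3, C4, F4, moving up a 4th each time.
Statement 4 starts on Bb4 and keeps the same exact contour: Bb4 Db5 G5 A5 B5.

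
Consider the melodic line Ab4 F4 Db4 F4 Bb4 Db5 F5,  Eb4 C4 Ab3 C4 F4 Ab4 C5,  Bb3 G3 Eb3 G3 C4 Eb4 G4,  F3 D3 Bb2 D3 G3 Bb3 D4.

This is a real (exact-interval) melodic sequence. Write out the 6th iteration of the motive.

Taking 7-note groups, the heads are Ab4, Eb4, Bb3, F3: the pattern moves down a 4th.
Carrying on: C3 → G2.
From G2 the exact shape gives G2 E2 C2 E2 A2 C3 E3.

G2 E2 C2 E2 A2 C3 E3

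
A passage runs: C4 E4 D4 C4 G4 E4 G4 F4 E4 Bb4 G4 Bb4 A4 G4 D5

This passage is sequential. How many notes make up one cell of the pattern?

5

There are 15 notes; a 5-note unit gives 3 cells:
C4 E4 D4 C4 G4 | E4 G4 F4 E4 Bb4 | G4 Bb4 A4 G4 D5
Each cell is the previous one up a 3rd — so the unit is 5 notes.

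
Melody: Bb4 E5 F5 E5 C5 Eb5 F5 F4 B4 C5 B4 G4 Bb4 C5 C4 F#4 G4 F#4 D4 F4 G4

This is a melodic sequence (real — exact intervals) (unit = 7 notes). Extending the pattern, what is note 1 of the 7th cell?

E2

Grouping in 7s, the 1st note of each cell is Bb4, F4, C4.
Carrying that down a 4th forward: G3 → D3 → A2 → E2.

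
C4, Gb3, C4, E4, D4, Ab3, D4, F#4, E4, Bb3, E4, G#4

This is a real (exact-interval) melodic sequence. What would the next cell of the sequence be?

F#4 C4 F#4 A#4

With a 4-note motive the entries are C4, D4, E4, each up a 2nd from the previous.
So cell 4 is F#4 C4 F#4 A#4.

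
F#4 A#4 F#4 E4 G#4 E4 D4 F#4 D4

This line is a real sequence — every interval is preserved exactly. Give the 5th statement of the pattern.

Bb3 D4 Bb3

Unit = 3 notes; the statements start on F#4, E4, D4, moving down a 2nd each time.
Extending down a 2nd: C4 → Bb3.
Statement 5 starts on Bb3 and keeps the same exact contour: Bb3 D4 Bb3.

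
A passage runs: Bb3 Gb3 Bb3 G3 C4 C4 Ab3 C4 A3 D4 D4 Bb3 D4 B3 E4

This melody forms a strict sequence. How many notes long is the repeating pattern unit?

5

15 notes total. Splitting into 3 groups of 5:
Bb3 Gb3 Bb3 G3 C4 | C4 Ab3 C4 A3 D4 | D4 Bb3 D4 B3 E4
Each cell is the previous one up a 2nd — so the unit is 5 notes.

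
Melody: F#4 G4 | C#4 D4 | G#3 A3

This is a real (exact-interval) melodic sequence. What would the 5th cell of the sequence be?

A#2 B2

Taking 2-note groups, the heads are F#4, C#4, G#3: the pattern moves down a 4th.
Carrying on: D#3 → A#2.
From A#2 the exact shape gives A#2 B2.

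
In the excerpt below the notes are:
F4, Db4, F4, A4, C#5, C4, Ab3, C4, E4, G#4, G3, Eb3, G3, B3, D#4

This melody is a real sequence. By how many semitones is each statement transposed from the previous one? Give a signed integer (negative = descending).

-5

Unit = 5 notes; the statements start on F4, C4, G3, moving down a 4th each time.
Counting half-steps from F4 to C4: -5.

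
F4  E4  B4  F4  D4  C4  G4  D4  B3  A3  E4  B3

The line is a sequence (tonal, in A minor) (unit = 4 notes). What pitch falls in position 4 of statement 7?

A2

Grouping in 4s, the 4th note of each cell is F4, D4, B3.
Carrying that down a 3rd forward: G3 → E3 → C3 → A2.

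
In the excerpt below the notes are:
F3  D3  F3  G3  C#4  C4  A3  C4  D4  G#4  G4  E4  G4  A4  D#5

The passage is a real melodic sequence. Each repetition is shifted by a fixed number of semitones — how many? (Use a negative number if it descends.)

7

Taking 5-note groups, the heads are F3, C4, G4: the pattern moves up a 5th.
F3→C4 is 60 − 53 = 7 semitones.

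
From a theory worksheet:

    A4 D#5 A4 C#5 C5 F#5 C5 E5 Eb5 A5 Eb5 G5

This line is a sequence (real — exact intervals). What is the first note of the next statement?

Gb5

The 4-note cells begin on A4, C5, Eb5 — each up a 3rd from the last.
One more step up a 3rd gives Gb5.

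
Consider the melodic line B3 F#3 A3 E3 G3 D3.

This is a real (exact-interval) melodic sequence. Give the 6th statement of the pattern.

Db3 Ab2

With a 2-note motive the entries are B3, A3, G3, each down a 2nd from the previous.
Carrying on: F3 → Eb3 → Db3.
From Db3 the exact shape gives Db3 Ab2.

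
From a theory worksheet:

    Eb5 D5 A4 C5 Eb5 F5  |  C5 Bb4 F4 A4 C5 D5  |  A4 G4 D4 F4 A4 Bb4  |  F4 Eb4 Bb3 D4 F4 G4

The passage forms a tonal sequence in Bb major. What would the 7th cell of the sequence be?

Unit = 6 notes; the statements start on Eb5, C5, A4, F4, moving down a 3rd each time.
Continuing the starts: D4 → Bb3 → G3.
From G3 the diatonic shape gives G3 F3 C3 Eb3 G3 A3.

G3 F3 C3 Eb3 G3 A3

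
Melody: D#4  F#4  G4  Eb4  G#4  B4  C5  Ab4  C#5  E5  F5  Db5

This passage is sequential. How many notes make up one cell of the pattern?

4

12 notes total. Splitting into 3 groups of 4:
D#4 F#4 G4 Eb4 | G#4 B4 C5 Ab4 | C#5 E5 F5 Db5
Each cell is the previous one up a 4th — so the unit is 4 notes.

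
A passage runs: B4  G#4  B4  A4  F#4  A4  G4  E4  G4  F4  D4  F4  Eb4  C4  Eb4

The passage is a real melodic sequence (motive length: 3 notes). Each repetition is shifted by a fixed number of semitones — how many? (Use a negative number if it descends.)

-2

With a 3-note motive the entries are B4, A4, G4, F4, Eb4, each down a 2nd from the previous.
Counting half-steps from B4 to A4: -2.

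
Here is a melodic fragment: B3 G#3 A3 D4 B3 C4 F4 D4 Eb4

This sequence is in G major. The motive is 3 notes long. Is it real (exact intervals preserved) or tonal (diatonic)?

real

Each cell has the same semitone pattern (-3, 1) — intervals are preserved exactly.
And G#3 lies outside G major, so the sequence is real rather than tonal.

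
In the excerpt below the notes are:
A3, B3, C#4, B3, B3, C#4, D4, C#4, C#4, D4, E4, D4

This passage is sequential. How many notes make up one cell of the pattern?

12 notes total. Splitting into 3 groups of 4:
A3 B3 C#4 B3 | B3 C#4 D4 C#4 | C#4 D4 E4 D4
Every group is a transposition up a 2nd of the one before; no shorter unit works.

4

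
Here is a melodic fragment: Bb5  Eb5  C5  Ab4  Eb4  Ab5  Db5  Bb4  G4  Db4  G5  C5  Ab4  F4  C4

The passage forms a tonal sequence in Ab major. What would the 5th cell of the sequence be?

Eb5 Ab4 F4 Db4 Ab3

Unit = 5 notes; the statements start on Bb5, Ab5, G5, moving down a 2nd each time.
Continuing the starts: F5 → Eb5.
Statement 5 starts on Eb5 and keeps the same diatonic contour: Eb5 Ab4 F4 Db4 Ab3.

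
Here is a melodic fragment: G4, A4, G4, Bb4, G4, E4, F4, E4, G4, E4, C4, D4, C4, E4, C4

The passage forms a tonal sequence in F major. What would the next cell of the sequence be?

A3 Bb3 A3 C4 A3

Taking 5-note groups, the heads are G4, E4, C4: the pattern moves down a 3rd.
So cell 4 is A3 Bb3 A3 C4 A3.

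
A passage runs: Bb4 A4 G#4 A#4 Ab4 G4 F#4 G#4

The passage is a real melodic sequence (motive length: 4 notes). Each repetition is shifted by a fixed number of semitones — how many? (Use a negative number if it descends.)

The 4-note cells begin on Bb4, Ab4 — each down a 2nd from the last.
Bb4→Ab4 is 68 − 70 = -2 semitones.

-2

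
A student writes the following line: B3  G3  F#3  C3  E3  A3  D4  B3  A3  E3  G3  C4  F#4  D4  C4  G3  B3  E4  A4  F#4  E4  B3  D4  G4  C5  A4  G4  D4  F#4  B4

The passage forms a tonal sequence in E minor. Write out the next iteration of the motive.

Taking 6-note groups, the heads are B3, D4, F#4, A4, C5: the pattern moves up a 3rd.
From E5 the diatonic shape gives E5 C5 B4 F#4 A4 D5.

E5 C5 B4 F#4 A4 D5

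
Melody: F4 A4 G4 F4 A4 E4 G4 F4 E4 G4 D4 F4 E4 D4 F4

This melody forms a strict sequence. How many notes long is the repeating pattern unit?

There are 15 notes; a 5-note unit gives 3 cells:
F4 A4 G4 F4 A4 | E4 G4 F4 E4 G4 | D4 F4 E4 D4 F4
That's a consistent down a 2nd shift per cell, and no other grouping gives one.

5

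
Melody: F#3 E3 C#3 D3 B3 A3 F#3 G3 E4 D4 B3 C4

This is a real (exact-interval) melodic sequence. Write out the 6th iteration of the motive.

With a 4-note motive the entries are F#3, B3, E4, each up a 4th from the previous.
Extending up a 4th: A4 → D5 → G5.
Statement 6 starts on G5 and keeps the same exact contour: G5 F5 D5 Eb5.

G5 F5 D5 Eb5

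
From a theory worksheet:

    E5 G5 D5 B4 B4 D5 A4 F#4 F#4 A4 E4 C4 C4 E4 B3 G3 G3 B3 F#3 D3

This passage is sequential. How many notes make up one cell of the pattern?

20 notes total. Splitting into 5 groups of 4:
E5 G5 D5 B4 | B4 D5 A4 F#4 | F#4 A4 E4 C4 | C4 E4 B3 G3 | G3 B3 F#3 D3
Each cell is the previous one down a 4th — so the unit is 4 notes.

4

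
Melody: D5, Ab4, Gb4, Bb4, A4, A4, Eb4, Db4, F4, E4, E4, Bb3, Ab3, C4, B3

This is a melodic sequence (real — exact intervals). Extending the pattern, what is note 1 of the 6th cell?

The unit is 5 notes. Position-1 pitches of the 3 shown cells: D5, A4, E4.
Each moves down a 4th. Continuing: B3 → F#3 → C#3.

C#3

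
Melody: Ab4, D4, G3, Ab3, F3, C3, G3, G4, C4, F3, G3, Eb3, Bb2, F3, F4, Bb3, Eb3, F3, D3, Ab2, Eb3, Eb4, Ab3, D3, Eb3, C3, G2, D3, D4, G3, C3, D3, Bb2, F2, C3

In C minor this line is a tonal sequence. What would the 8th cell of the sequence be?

Unit = 7 notes; the statements start on Ab4, G4, F4, Eb4, D4, moving down a 2nd each time.
Continuing the starts: C4 → Bb3 → Ab3.
From Ab3 the diatonic shape gives Ab3 D3 G2 Ab2 F2 C2 G2.

Ab3 D3 G2 Ab2 F2 C2 G2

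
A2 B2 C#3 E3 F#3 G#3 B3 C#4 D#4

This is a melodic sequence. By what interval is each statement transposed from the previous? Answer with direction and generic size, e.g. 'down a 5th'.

Unit = 3 notes; the statements start on A2, E3, B3, moving up a 5th each time.
A2 to E3 is up a 5th.

up a 5th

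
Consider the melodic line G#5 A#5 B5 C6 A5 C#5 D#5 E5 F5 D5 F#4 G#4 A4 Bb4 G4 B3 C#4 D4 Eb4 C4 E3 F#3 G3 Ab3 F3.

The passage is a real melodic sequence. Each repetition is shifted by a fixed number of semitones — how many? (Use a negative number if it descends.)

-7

The 5-note cells begin on G#5, C#5, F#4, B3, E3 — each down a 5th from the last.
Counting half-steps from G#5 to C#5: -7.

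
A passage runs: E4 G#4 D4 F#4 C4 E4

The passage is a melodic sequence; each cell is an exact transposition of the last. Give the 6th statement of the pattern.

The 2-note cells begin on E4, D4, C4 — each down a 2nd from the last.
Continuing the starts: Bb3 → Ab3 → Gb3.
From Gb3 the exact shape gives Gb3 Bb3.

Gb3 Bb3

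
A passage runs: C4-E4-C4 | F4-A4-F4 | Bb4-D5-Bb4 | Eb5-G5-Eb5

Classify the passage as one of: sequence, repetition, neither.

Each 3-note cell is the previous one transposed up a 4th.

sequence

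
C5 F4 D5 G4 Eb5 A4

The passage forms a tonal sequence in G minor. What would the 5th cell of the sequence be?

G5 C5

With a 2-note motive the entries are C5, D5, Eb5, each up a 2nd from the previous.
Extending up a 2nd: F5 → G5.
From G5 the diatonic shape gives G5 C5.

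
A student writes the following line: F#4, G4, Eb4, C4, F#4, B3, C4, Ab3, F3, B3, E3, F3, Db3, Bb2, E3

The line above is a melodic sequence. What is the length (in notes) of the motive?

5

15 notes total. Splitting into 3 groups of 5:
F#4 G4 Eb4 C4 F#4 | B3 C4 Ab3 F3 B3 | E3 F3 Db3 Bb2 E3
Each cell is the previous one down a 5th — so the unit is 5 notes.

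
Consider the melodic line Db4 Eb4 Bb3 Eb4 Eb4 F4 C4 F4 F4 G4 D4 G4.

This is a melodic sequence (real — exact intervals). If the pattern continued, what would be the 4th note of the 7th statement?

D#5

With 4-note cells, note 4 of each statement runs Eb4, F4, G4.
Extending up a 2nd: A4 → B4 → C#5 → D#5.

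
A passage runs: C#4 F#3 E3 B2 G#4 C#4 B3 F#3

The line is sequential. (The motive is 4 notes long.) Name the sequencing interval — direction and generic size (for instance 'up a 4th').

up a 5th

Unit = 4 notes; the statements start on C#4, G#4, moving up a 5th each time.
From C#4 to G#4: up a 5th.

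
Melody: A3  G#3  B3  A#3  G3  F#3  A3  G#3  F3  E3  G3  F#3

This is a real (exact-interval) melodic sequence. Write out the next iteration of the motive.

Eb3 D3 F3 E3

Taking 4-note groups, the heads are A3, G3, F3: the pattern moves down a 2nd.
So cell 4 is Eb3 D3 F3 E3.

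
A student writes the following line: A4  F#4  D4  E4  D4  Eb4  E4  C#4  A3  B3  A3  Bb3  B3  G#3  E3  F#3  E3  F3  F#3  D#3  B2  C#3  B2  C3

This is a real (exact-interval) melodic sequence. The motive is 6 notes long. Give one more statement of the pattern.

Taking 6-note groups, the heads are A4, E4, B3, F#3: the pattern moves down a 4th.
So cell 5 is C#3 A#2 F#2 G#2 F#2 G2.

C#3 A#2 F#2 G#2 F#2 G2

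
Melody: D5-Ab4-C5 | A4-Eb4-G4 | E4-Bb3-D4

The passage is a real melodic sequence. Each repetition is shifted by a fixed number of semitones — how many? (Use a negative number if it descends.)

-5

Taking 3-note groups, the heads are D5, A4, E4: the pattern moves down a 4th.
D5→A4 is 69 − 74 = -5 semitones.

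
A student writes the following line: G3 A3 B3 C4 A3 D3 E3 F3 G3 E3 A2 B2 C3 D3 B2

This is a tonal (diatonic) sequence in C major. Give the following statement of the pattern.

Unit = 5 notes; the statements start on G3, D3, A2, moving down a 4th each time.
From E2 the diatonic shape gives E2 F2 G2 A2 F2.

E2 F2 G2 A2 F2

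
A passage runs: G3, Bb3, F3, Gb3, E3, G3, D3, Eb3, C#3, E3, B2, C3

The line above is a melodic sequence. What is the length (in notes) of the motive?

12 notes total. Splitting into 3 groups of 4:
G3 Bb3 F3 Gb3 | E3 G3 D3 Eb3 | C#3 E3 B2 C3
Every group is a transposition down a 3rd of the one before; no shorter unit works.

4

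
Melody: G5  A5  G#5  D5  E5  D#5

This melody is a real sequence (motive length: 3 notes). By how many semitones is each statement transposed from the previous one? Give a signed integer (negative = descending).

Taking 3-note groups, the heads are G5, D5: the pattern moves down a 4th.
Counting half-steps from G5 to D5: -5.

-5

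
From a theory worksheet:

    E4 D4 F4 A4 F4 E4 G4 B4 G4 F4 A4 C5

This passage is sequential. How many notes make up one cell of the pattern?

12 notes total. Splitting into 3 groups of 4:
E4 D4 F4 A4 | F4 E4 G4 B4 | G4 F4 A4 C5
Each cell is the previous one up a 2nd — so the unit is 4 notes.

4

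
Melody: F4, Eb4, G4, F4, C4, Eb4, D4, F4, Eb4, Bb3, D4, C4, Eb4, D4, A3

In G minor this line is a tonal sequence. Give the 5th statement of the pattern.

Bb3 A3 C4 Bb3 F3

The 5-note cells begin on F4, Eb4, D4 — each down a 2nd from the last.
Extending down a 2nd: C4 → Bb3.
From Bb3 the diatonic shape gives Bb3 A3 C4 Bb3 F3.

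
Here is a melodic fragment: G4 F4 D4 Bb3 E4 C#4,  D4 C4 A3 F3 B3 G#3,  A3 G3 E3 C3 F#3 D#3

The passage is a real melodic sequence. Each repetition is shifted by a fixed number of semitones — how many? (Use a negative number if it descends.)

-5

With a 6-note motive the entries are G4, D4, A3, each down a 4th from the previous.
G4→D4 is 62 − 67 = -5 semitones.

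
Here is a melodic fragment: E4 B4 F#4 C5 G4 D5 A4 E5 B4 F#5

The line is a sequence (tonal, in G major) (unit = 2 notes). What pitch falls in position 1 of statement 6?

C5

The unit is 2 notes. Position-1 pitches of the 5 shown cells: E4, F#4, G4, A4, B4.
One more up a 2nd gives C5.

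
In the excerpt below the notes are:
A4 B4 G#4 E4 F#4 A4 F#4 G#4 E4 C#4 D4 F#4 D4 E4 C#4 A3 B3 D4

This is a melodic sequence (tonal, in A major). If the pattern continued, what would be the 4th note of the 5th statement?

D3

With 6-note cells, note 4 of each statement runs E4, C#4, A3.
Extending down a 3rd: F#3 → D3.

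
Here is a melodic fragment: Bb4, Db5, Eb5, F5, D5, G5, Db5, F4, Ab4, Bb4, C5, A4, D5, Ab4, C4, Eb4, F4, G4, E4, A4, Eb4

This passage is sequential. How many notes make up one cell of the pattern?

7

Try groups of 7 (3 cells in 21 notes):
Bb4 Db5 Eb5 F5 D5 G5 Db5 | F4 Ab4 Bb4 C5 A4 D5 Ab4 | C4 Eb4 F4 G4 E4 A4 Eb4
Every group is a transposition down a 4th of the one before; no shorter unit works.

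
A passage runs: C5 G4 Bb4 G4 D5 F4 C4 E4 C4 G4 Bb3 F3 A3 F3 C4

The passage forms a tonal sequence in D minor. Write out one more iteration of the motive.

E3 Bb2 D3 Bb2 F3

The 5-note cells begin on C5, F4, Bb3 — each down a 5th from the last.
From E3 the diatonic shape gives E3 Bb2 D3 Bb2 F3.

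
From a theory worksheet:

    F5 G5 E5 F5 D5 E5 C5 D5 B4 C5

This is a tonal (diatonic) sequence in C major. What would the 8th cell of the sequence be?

F4 G4

With a 2-note motive the entries are F5, E5, D5, C5, B4, each down a 2nd from the previous.
Continuing the starts: A4 → G4 → F4.
From F4 the diatonic shape gives F4 G4.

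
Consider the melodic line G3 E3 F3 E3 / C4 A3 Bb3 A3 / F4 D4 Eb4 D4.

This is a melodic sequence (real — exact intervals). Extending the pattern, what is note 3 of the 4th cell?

Ab4

With 4-note cells, note 3 of each statement runs F3, Bb3, Eb4.
Each moves up a 4th; the next is Ab4.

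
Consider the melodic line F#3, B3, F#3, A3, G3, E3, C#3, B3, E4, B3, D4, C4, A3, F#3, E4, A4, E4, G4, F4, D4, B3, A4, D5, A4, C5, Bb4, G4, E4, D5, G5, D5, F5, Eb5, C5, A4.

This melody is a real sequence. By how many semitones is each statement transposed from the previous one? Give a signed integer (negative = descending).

With a 7-note motive the entries are F#3, B3, E4, A4, D5, each up a 4th from the previous.
F#3→B3 is 59 − 54 = 5 semitones.

5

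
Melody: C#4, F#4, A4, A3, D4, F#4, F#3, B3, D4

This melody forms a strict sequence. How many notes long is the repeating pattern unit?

3

There are 9 notes; a 3-note unit gives 3 cells:
C#4 F#4 A4 | A3 D4 F#4 | F#3 B3 D4
That's a consistent down a 3rd shift per cell, and no other grouping gives one.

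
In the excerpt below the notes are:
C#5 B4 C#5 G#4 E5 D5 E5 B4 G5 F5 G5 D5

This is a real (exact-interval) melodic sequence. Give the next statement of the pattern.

Unit = 4 notes; the statements start on C#5, E5, G5, moving up a 3rd each time.
So cell 4 is Bb5 Ab5 Bb5 F5.

Bb5 Ab5 Bb5 F5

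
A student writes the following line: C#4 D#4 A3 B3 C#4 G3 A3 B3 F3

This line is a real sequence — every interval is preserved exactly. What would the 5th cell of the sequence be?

Taking 3-note groups, the heads are C#4, B3, A3: the pattern moves down a 2nd.
Carrying on: G3 → F3.
Statement 5 starts on F3 and keeps the same exact contour: F3 G3 Db3.

F3 G3 Db3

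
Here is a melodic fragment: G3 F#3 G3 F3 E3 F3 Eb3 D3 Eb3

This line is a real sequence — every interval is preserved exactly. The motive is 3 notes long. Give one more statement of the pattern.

Db3 C3 Db3

Taking 3-note groups, the heads are G3, F3, Eb3: the pattern moves down a 2nd.
From Db3 the exact shape gives Db3 C3 Db3.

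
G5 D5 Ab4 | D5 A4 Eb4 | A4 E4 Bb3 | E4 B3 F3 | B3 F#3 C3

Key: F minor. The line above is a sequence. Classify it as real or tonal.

real

Each cell has the same semitone pattern (-5, -6) — intervals are preserved exactly.
And D5 lies outside F minor, so the sequence is real rather than tonal.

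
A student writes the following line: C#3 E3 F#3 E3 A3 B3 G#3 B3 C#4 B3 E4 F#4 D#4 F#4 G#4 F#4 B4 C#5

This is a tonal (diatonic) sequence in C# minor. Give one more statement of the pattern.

Unit = 6 notes; the statements start on C#3, G#3, D#4, moving up a 5th each time.
Statement 4 starts on A4 and keeps the same diatonic contour: A4 C#5 D#5 C#5 F#5 G#5.

A4 C#5 D#5 C#5 F#5 G#5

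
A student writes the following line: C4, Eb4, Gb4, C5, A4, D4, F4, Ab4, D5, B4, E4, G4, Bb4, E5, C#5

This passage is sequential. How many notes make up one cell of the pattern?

5

Try groups of 5 (3 cells in 15 notes):
C4 Eb4 Gb4 C5 A4 | D4 F4 Ab4 D5 B4 | E4 G4 Bb4 E5 C#5
Each cell is the previous one up a 2nd — so the unit is 5 notes.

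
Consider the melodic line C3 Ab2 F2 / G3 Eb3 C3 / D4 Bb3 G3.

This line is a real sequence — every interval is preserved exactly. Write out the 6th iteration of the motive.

Taking 3-note groups, the heads are C3, G3, D4: the pattern moves up a 5th.
Carrying on: A4 → E5 → B5.
Statement 6 starts on B5 and keeps the same exact contour: B5 G5 E5.

B5 G5 E5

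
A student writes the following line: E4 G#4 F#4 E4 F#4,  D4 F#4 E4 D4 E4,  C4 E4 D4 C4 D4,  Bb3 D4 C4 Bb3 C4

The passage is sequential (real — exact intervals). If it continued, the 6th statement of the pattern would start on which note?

Gb3

With a 5-note motive the entries are E4, D4, C4, Bb3, each down a 2nd from the previous.
Continuing: Ab3 → Gb3. Statement 6 starts on Gb3.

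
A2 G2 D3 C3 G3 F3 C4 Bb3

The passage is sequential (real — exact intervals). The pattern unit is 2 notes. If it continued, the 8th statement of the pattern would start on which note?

Ab5

Taking 2-note groups, the heads are A2, D3, G3, C4: the pattern moves up a 4th.
Continuing: F4 → Bb4 → Eb5 → Ab5. Statement 8 starts on Ab5.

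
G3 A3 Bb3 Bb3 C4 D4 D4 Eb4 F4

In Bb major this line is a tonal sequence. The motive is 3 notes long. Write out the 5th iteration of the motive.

A4 Bb4 C5

The 3-note cells begin on G3, Bb3, D4 — each up a 3rd from the last.
Extending up a 3rd: F4 → A4.
Statement 5 starts on A4 and keeps the same diatonic contour: A4 Bb4 C5.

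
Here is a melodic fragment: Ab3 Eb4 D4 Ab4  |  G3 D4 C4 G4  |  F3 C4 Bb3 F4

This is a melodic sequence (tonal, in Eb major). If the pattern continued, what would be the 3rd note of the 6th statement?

F3

The unit is 4 notes. Position-3 pitches of the 3 shown cells: D4, C4, Bb3.
Extending down a 2nd: Ab3 → G3 → F3.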